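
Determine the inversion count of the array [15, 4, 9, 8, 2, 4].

Finding inversions in [15, 4, 9, 8, 2, 4]:

(0, 1): arr[0]=15 > arr[1]=4
(0, 2): arr[0]=15 > arr[2]=9
(0, 3): arr[0]=15 > arr[3]=8
(0, 4): arr[0]=15 > arr[4]=2
(0, 5): arr[0]=15 > arr[5]=4
(1, 4): arr[1]=4 > arr[4]=2
(2, 3): arr[2]=9 > arr[3]=8
(2, 4): arr[2]=9 > arr[4]=2
(2, 5): arr[2]=9 > arr[5]=4
(3, 4): arr[3]=8 > arr[4]=2
(3, 5): arr[3]=8 > arr[5]=4

Total inversions: 11

The array has 11 inversion(s): (0,1), (0,2), (0,3), (0,4), (0,5), (1,4), (2,3), (2,4), (2,5), (3,4), (3,5). Each pair (i,j) satisfies i < j and arr[i] > arr[j].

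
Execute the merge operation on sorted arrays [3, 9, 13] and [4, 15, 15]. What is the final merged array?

Merging process:

Compare 3 vs 4: take 3 from left. Merged: [3]
Compare 9 vs 4: take 4 from right. Merged: [3, 4]
Compare 9 vs 15: take 9 from left. Merged: [3, 4, 9]
Compare 13 vs 15: take 13 from left. Merged: [3, 4, 9, 13]
Append remaining from right: [15, 15]. Merged: [3, 4, 9, 13, 15, 15]

Final merged array: [3, 4, 9, 13, 15, 15]
Total comparisons: 4

The merged array is [3, 4, 9, 13, 15, 15], requiring 4 comparisons. The merge step runs in O(n) time where n is the total number of elements.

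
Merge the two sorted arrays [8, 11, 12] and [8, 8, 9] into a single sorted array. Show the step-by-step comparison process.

Merging process:

Compare 8 vs 8: take 8 from left. Merged: [8]
Compare 11 vs 8: take 8 from right. Merged: [8, 8]
Compare 11 vs 8: take 8 from right. Merged: [8, 8, 8]
Compare 11 vs 9: take 9 from right. Merged: [8, 8, 8, 9]
Append remaining from left: [11, 12]. Merged: [8, 8, 8, 9, 11, 12]

Final merged array: [8, 8, 8, 9, 11, 12]
Total comparisons: 4

The merged array is [8, 8, 8, 9, 11, 12], requiring 4 comparisons. The merge step runs in O(n) time where n is the total number of elements.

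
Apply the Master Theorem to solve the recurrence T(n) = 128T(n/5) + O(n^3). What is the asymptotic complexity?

Master Theorem for T(n) = 128T(n/5) + O(n^3):

a = 128, b = 5, c = 3
log_b(a) = log_5(128) = 3.0147

Case 1: c = 3 < log_5(128) = 3.0147
T(n) = O(n^(log_5 128))

For T(n) = 128T(n/5) + O(n^3): log_5(128) = 3.0147. This is Case 1 of the Master Theorem (c < log_b(a), work dominated by leaves), giving O(n^(log_5 128)).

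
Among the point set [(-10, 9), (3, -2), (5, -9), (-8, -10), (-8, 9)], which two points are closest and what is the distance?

Computing all pairwise distances among 5 points:

d((-10, 9), (3, -2)) = 17.0294
d((-10, 9), (5, -9)) = 23.4307
d((-10, 9), (-8, -10)) = 19.105
d((-10, 9), (-8, 9)) = 2.0 <-- minimum
d((3, -2), (5, -9)) = 7.2801
d((3, -2), (-8, -10)) = 13.6015
d((3, -2), (-8, 9)) = 15.5563
d((5, -9), (-8, -10)) = 13.0384
d((5, -9), (-8, 9)) = 22.2036
d((-8, -10), (-8, 9)) = 19.0

Closest pair: (-10, 9) and (-8, 9) with distance 2.0

The closest pair is (-10, 9) and (-8, 9) with Euclidean distance 2.0. For 5 points, brute-force pairwise comparison is shown above. For large n, the divide-and-conquer algorithm (sort by x, recurse on halves, check the dividing strip) achieves O(n log n).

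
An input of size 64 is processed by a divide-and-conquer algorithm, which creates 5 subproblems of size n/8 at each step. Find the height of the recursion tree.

For divide and conquer with division factor 8:

Problem sizes at each level:
Level 0: 64
Level 1: 8
Level 2: 1

The root is level 0 and the size-1 base case is level 2 (the tree spans levels 0 through 2, i.e. 3 levels counting the root), so the depth is the number of divisions: log_8(64) = 2

The recursion tree depth is log_8(64) = 2. At each level, the problem size is divided by 8, so it takes 2 divisions to reduce to a base case of size 1. The algorithm makes 5 recursive calls at each level.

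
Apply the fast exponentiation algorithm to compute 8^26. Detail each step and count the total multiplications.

Computing 8^26 by squaring (build up from 8^1; each line after the first costs one multiplication):

8^1 = 8
8^2 = (8^1)^2 = 8^2 = 64
8^3 = 8 * 8^2 = 8 * 64 = 512
8^6 = (8^3)^2 = 512^2 = 262144
8^12 = (8^6)^2 = 262144^2 = 68719476736
8^13 = 8 * 8^12 = 8 * 68719476736 = 549755813888
8^26 = (8^13)^2 = 549755813888^2 = 302231454903657293676544

Result: 302231454903657293676544
Multiplications needed: 6 (6 lines after 8^1)

8^26 = 302231454903657293676544. Using exponentiation by squaring, this requires 6 multiplications. The key idea: if the exponent is even, square the half-power; if odd, multiply by the base once.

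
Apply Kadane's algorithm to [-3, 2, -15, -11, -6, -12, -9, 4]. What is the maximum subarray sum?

Using Kadane's algorithm on [-3, 2, -15, -11, -6, -12, -9, 4]:

Scanning through the array:
Position 1 (value 2): max_ending_here = 2, max_so_far = 2
Position 2 (value -15): max_ending_here = -13, max_so_far = 2
Position 3 (value -11): max_ending_here = -11, max_so_far = 2
Position 4 (value -6): max_ending_here = -6, max_so_far = 2
Position 5 (value -12): max_ending_here = -12, max_so_far = 2
Position 6 (value -9): max_ending_here = -9, max_so_far = 2
Position 7 (value 4): max_ending_here = 4, max_so_far = 4

Maximum subarray: [4]
Maximum sum: 4

The maximum subarray is [4] with sum 4. This subarray runs from index 7 to index 7.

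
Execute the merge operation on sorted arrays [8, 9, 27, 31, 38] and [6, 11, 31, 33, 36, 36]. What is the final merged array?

Merging process:

Compare 8 vs 6: take 6 from right. Merged: [6]
Compare 8 vs 11: take 8 from left. Merged: [6, 8]
Compare 9 vs 11: take 9 from left. Merged: [6, 8, 9]
Compare 27 vs 11: take 11 from right. Merged: [6, 8, 9, 11]
Compare 27 vs 31: take 27 from left. Merged: [6, 8, 9, 11, 27]
Compare 31 vs 31: take 31 from left. Merged: [6, 8, 9, 11, 27, 31]
Compare 38 vs 31: take 31 from right. Merged: [6, 8, 9, 11, 27, 31, 31]
Compare 38 vs 33: take 33 from right. Merged: [6, 8, 9, 11, 27, 31, 31, 33]
Compare 38 vs 36: take 36 from right. Merged: [6, 8, 9, 11, 27, 31, 31, 33, 36]
Compare 38 vs 36: take 36 from right. Merged: [6, 8, 9, 11, 27, 31, 31, 33, 36, 36]
Append remaining from left: [38]. Merged: [6, 8, 9, 11, 27, 31, 31, 33, 36, 36, 38]

Final merged array: [6, 8, 9, 11, 27, 31, 31, 33, 36, 36, 38]
Total comparisons: 10

The merged array is [6, 8, 9, 11, 27, 31, 31, 33, 36, 36, 38], requiring 10 comparisons. The merge step runs in O(n) time where n is the total number of elements.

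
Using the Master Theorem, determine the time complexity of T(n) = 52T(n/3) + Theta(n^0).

Master Theorem for T(n) = 52T(n/3) + O(n^0):

a = 52, b = 3, c = 0
log_b(a) = log_3(52) = 3.5966

Case 1: c = 0 < log_3(52) = 3.5966
T(n) = O(n^(log_3 52))

For T(n) = 52T(n/3) + O(n^0): log_3(52) = 3.5966. This is Case 1 of the Master Theorem (c < log_b(a), work dominated by leaves), giving O(n^(log_3 52)).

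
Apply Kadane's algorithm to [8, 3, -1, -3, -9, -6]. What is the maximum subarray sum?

Using Kadane's algorithm on [8, 3, -1, -3, -9, -6]:

Scanning through the array:
Position 1 (value 3): max_ending_here = 11, max_so_far = 11
Position 2 (value -1): max_ending_here = 10, max_so_far = 11
Position 3 (value -3): max_ending_here = 7, max_so_far = 11
Position 4 (value -9): max_ending_here = -2, max_so_far = 11
Position 5 (value -6): max_ending_here = -6, max_so_far = 11

Maximum subarray: [8, 3]
Maximum sum: 11

The maximum subarray is [8, 3] with sum 11. This subarray runs from index 0 to index 1.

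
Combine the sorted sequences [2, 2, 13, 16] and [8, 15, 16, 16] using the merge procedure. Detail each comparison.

Merging process:

Compare 2 vs 8: take 2 from left. Merged: [2]
Compare 2 vs 8: take 2 from left. Merged: [2, 2]
Compare 13 vs 8: take 8 from right. Merged: [2, 2, 8]
Compare 13 vs 15: take 13 from left. Merged: [2, 2, 8, 13]
Compare 16 vs 15: take 15 from right. Merged: [2, 2, 8, 13, 15]
Compare 16 vs 16: take 16 from left. Merged: [2, 2, 8, 13, 15, 16]
Append remaining from right: [16, 16]. Merged: [2, 2, 8, 13, 15, 16, 16, 16]

Final merged array: [2, 2, 8, 13, 15, 16, 16, 16]
Total comparisons: 6

The merged array is [2, 2, 8, 13, 15, 16, 16, 16], requiring 6 comparisons. The merge step runs in O(n) time where n is the total number of elements.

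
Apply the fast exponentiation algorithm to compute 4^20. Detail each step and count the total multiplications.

Computing 4^20 by squaring (build up from 4^1; each line after the first costs one multiplication):

4^1 = 4
4^2 = (4^1)^2 = 4^2 = 16
4^4 = (4^2)^2 = 16^2 = 256
4^5 = 4 * 4^4 = 4 * 256 = 1024
4^10 = (4^5)^2 = 1024^2 = 1048576
4^20 = (4^10)^2 = 1048576^2 = 1099511627776

Result: 1099511627776
Multiplications needed: 5 (5 lines after 4^1)

4^20 = 1099511627776. Using exponentiation by squaring, this requires 5 multiplications. The key idea: if the exponent is even, square the half-power; if odd, multiply by the base once.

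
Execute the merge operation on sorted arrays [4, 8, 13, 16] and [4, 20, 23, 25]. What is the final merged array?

Merging process:

Compare 4 vs 4: take 4 from left. Merged: [4]
Compare 8 vs 4: take 4 from right. Merged: [4, 4]
Compare 8 vs 20: take 8 from left. Merged: [4, 4, 8]
Compare 13 vs 20: take 13 from left. Merged: [4, 4, 8, 13]
Compare 16 vs 20: take 16 from left. Merged: [4, 4, 8, 13, 16]
Append remaining from right: [20, 23, 25]. Merged: [4, 4, 8, 13, 16, 20, 23, 25]

Final merged array: [4, 4, 8, 13, 16, 20, 23, 25]
Total comparisons: 5

The merged array is [4, 4, 8, 13, 16, 20, 23, 25], requiring 5 comparisons. The merge step runs in O(n) time where n is the total number of elements.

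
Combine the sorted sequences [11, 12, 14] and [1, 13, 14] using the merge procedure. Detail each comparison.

Merging process:

Compare 11 vs 1: take 1 from right. Merged: [1]
Compare 11 vs 13: take 11 from left. Merged: [1, 11]
Compare 12 vs 13: take 12 from left. Merged: [1, 11, 12]
Compare 14 vs 13: take 13 from right. Merged: [1, 11, 12, 13]
Compare 14 vs 14: take 14 from left. Merged: [1, 11, 12, 13, 14]
Append remaining from right: [14]. Merged: [1, 11, 12, 13, 14, 14]

Final merged array: [1, 11, 12, 13, 14, 14]
Total comparisons: 5

The merged array is [1, 11, 12, 13, 14, 14], requiring 5 comparisons. The merge step runs in O(n) time where n is the total number of elements.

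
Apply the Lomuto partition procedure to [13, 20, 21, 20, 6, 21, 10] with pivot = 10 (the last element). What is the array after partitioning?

Lomuto partition with pivot = 10:

Initial array: [13, 20, 21, 20, 6, 21, 10]

arr[0]=13 > 10: no swap
arr[1]=20 > 10: no swap
arr[2]=21 > 10: no swap
arr[3]=20 > 10: no swap
arr[4]=6 <= 10: swap with position 0, array becomes [6, 20, 21, 20, 13, 21, 10]
arr[5]=21 > 10: no swap

Place pivot at position 1: [6, 10, 21, 20, 13, 21, 20]
Pivot position: 1

After partitioning with pivot 10, the array becomes [6, 10, 21, 20, 13, 21, 20]. The pivot is placed at index 1. All elements to the left of the pivot are <= 10, and all elements to the right are > 10.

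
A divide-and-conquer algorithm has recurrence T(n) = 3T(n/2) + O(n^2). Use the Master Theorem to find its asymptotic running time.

Master Theorem for T(n) = 3T(n/2) + O(n^2):

a = 3, b = 2, c = 2
log_b(a) = log_2(3) = 1.5850

Case 3: c = 2 > log_2(3) = 1.5850
T(n) = O(n^2) = O(n^2)

For T(n) = 3T(n/2) + O(n^2): log_2(3) = 1.5850. This is Case 3 of the Master Theorem (c > log_b(a), work dominated by root), giving O(n^2).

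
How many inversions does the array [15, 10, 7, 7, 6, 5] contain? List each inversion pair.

Finding inversions in [15, 10, 7, 7, 6, 5]:

(0, 1): arr[0]=15 > arr[1]=10
(0, 2): arr[0]=15 > arr[2]=7
(0, 3): arr[0]=15 > arr[3]=7
(0, 4): arr[0]=15 > arr[4]=6
(0, 5): arr[0]=15 > arr[5]=5
(1, 2): arr[1]=10 > arr[2]=7
(1, 3): arr[1]=10 > arr[3]=7
(1, 4): arr[1]=10 > arr[4]=6
(1, 5): arr[1]=10 > arr[5]=5
(2, 4): arr[2]=7 > arr[4]=6
(2, 5): arr[2]=7 > arr[5]=5
(3, 4): arr[3]=7 > arr[4]=6
(3, 5): arr[3]=7 > arr[5]=5
(4, 5): arr[4]=6 > arr[5]=5

Total inversions: 14

The array has 14 inversion(s): (0,1), (0,2), (0,3), (0,4), (0,5), (1,2), (1,3), (1,4), (1,5), (2,4), (2,5), (3,4), (3,5), (4,5). Each pair (i,j) satisfies i < j and arr[i] > arr[j].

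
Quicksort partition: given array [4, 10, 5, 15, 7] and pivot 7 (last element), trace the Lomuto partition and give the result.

Lomuto partition with pivot = 7:

Initial array: [4, 10, 5, 15, 7]

arr[0]=4 <= 7: swap with position 0, array becomes [4, 10, 5, 15, 7]
arr[1]=10 > 7: no swap
arr[2]=5 <= 7: swap with position 1, array becomes [4, 5, 10, 15, 7]
arr[3]=15 > 7: no swap

Place pivot at position 2: [4, 5, 7, 15, 10]
Pivot position: 2

After partitioning with pivot 7, the array becomes [4, 5, 7, 15, 10]. The pivot is placed at index 2. All elements to the left of the pivot are <= 7, and all elements to the right are > 7.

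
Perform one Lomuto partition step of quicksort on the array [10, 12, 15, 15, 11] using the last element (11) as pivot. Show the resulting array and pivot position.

Lomuto partition with pivot = 11:

Initial array: [10, 12, 15, 15, 11]

arr[0]=10 <= 11: swap with position 0, array becomes [10, 12, 15, 15, 11]
arr[1]=12 > 11: no swap
arr[2]=15 > 11: no swap
arr[3]=15 > 11: no swap

Place pivot at position 1: [10, 11, 15, 15, 12]
Pivot position: 1

After partitioning with pivot 11, the array becomes [10, 11, 15, 15, 12]. The pivot is placed at index 1. All elements to the left of the pivot are <= 11, and all elements to the right are > 11.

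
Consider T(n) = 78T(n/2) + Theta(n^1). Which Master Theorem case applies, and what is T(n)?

Master Theorem for T(n) = 78T(n/2) + O(n^1):

a = 78, b = 2, c = 1
log_b(a) = log_2(78) = 6.2854

Case 1: c = 1 < log_2(78) = 6.2854
T(n) = O(n^(log_2 78))

For T(n) = 78T(n/2) + O(n^1): log_2(78) = 6.2854. This is Case 1 of the Master Theorem (c < log_b(a), work dominated by leaves), giving O(n^(log_2 78)).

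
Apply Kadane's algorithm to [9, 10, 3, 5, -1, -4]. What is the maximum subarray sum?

Using Kadane's algorithm on [9, 10, 3, 5, -1, -4]:

Scanning through the array:
Position 1 (value 10): max_ending_here = 19, max_so_far = 19
Position 2 (value 3): max_ending_here = 22, max_so_far = 22
Position 3 (value 5): max_ending_here = 27, max_so_far = 27
Position 4 (value -1): max_ending_here = 26, max_so_far = 27
Position 5 (value -4): max_ending_here = 22, max_so_far = 27

Maximum subarray: [9, 10, 3, 5]
Maximum sum: 27

The maximum subarray is [9, 10, 3, 5] with sum 27. This subarray runs from index 0 to index 3.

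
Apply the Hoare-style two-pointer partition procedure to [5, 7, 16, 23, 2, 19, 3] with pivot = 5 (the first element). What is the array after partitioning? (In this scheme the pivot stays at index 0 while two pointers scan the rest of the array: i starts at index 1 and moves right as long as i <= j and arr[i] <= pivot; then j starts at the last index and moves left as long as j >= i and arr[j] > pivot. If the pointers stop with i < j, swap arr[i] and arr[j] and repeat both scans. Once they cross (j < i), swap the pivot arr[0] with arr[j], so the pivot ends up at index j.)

Hoare-style two-pointer partition with pivot = 5:

Initial array: [5, 7, 16, 23, 2, 19, 3]

Pointers start at i = 1, j = 6.
i stops at index 1 (arr[1]=7 > 5), j stops at index 6 (arr[6]=3 <= 5): swap arr[1] and arr[6], array becomes [5, 3, 16, 23, 2, 19, 7]
i stops at index 2 (arr[2]=16 > 5), j stops at index 4 (arr[4]=2 <= 5): swap arr[2] and arr[4], array becomes [5, 3, 2, 23, 16, 19, 7]
i ends at 3, j ends at 2: the pointers have crossed (j < i), so scanning stops.

Swap pivot arr[0] with arr[2] to place pivot at position 2: [2, 3, 5, 23, 16, 19, 7]
Pivot position: 2

After partitioning with pivot 5, the array becomes [2, 3, 5, 23, 16, 19, 7]. The pivot is placed at index 2. All elements to the left of the pivot are <= 5, and all elements to the right are > 5.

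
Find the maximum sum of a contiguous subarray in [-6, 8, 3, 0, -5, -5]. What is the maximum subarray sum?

Using Kadane's algorithm on [-6, 8, 3, 0, -5, -5]:

Scanning through the array:
Position 1 (value 8): max_ending_here = 8, max_so_far = 8
Position 2 (value 3): max_ending_here = 11, max_so_far = 11
Position 3 (value 0): max_ending_here = 11, max_so_far = 11
Position 4 (value -5): max_ending_here = 6, max_so_far = 11
Position 5 (value -5): max_ending_here = 1, max_so_far = 11

Maximum subarray: [8, 3]
Maximum sum: 11

The maximum subarray is [8, 3] with sum 11. This subarray runs from index 1 to index 2.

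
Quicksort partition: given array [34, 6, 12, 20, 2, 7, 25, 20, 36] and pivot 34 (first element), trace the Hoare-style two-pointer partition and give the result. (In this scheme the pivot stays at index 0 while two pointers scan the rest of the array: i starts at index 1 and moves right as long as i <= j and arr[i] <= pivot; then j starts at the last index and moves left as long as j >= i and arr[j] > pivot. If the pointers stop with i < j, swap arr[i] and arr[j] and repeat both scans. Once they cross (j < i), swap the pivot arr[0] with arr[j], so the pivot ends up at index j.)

Hoare-style two-pointer partition with pivot = 34:

Initial array: [34, 6, 12, 20, 2, 7, 25, 20, 36]

Pointers start at i = 1, j = 8.
i ends at 8, j ends at 7: the pointers have crossed (j < i), so scanning stops.

Swap pivot arr[0] with arr[7] to place pivot at position 7: [20, 6, 12, 20, 2, 7, 25, 34, 36]
Pivot position: 7

After partitioning with pivot 34, the array becomes [20, 6, 12, 20, 2, 7, 25, 34, 36]. The pivot is placed at index 7. All elements to the left of the pivot are <= 34, and all elements to the right are > 34.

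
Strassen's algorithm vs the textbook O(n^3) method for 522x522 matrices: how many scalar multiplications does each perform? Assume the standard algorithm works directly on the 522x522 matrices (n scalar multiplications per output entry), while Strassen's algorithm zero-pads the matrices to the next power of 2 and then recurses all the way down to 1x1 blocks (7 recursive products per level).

Matrix multiplication for 522x522 matrices:

Strassen's algorithm requires power-of-2 dimensions. Pad 522x522 to 1024x1024 (next power of 2).

Standard algorithm: 522^3 = 142236648 multiplications
Strassen's algorithm: 7^(log2(1024)) = 7^10 = 282475249 multiplications
Difference: 142236648 - 282475249 = -140238601 (Strassen uses MORE here due to padding overhead — for small or just-over-power-of-2 n, padding can outweigh the per-level savings)

Standard: 142236648 multiplications (522^3). Strassen: 282475249 multiplications (7^10, after padding to 1024x1024). Strassen reduces 8 recursive multiplications to 7 at each level.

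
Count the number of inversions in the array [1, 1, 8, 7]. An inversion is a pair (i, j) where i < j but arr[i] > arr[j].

Finding inversions in [1, 1, 8, 7]:

(2, 3): arr[2]=8 > arr[3]=7

Total inversions: 1

The array has 1 inversion(s): (2,3). Each pair (i,j) satisfies i < j and arr[i] > arr[j].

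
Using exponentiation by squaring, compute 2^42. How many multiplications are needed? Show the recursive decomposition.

Computing 2^42 by squaring (build up from 2^1; each line after the first costs one multiplication):

2^1 = 2
2^2 = (2^1)^2 = 2^2 = 4
2^4 = (2^2)^2 = 4^2 = 16
2^5 = 2 * 2^4 = 2 * 16 = 32
2^10 = (2^5)^2 = 32^2 = 1024
2^20 = (2^10)^2 = 1024^2 = 1048576
2^21 = 2 * 2^20 = 2 * 1048576 = 2097152
2^42 = (2^21)^2 = 2097152^2 = 4398046511104

Result: 4398046511104
Multiplications needed: 7 (7 lines after 2^1)

2^42 = 4398046511104. Using exponentiation by squaring, this requires 7 multiplications. The key idea: if the exponent is even, square the half-power; if odd, multiply by the base once.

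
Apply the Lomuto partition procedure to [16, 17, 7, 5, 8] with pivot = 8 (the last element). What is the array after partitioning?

Lomuto partition with pivot = 8:

Initial array: [16, 17, 7, 5, 8]

arr[0]=16 > 8: no swap
arr[1]=17 > 8: no swap
arr[2]=7 <= 8: swap with position 0, array becomes [7, 17, 16, 5, 8]
arr[3]=5 <= 8: swap with position 1, array becomes [7, 5, 16, 17, 8]

Place pivot at position 2: [7, 5, 8, 17, 16]
Pivot position: 2

After partitioning with pivot 8, the array becomes [7, 5, 8, 17, 16]. The pivot is placed at index 2. All elements to the left of the pivot are <= 8, and all elements to the right are > 8.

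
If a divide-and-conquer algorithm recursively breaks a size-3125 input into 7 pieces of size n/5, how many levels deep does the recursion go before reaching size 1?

For divide and conquer with division factor 5:

Problem sizes at each level:
Level 0: 3125
Level 1: 625
Level 2: 125
Level 3: 25
Level 4: 5
Level 5: 1

The root is level 0 and the size-1 base case is level 5 (the tree spans levels 0 through 5, i.e. 6 levels counting the root), so the depth is the number of divisions: log_5(3125) = 5

The recursion tree depth is log_5(3125) = 5. At each level, the problem size is divided by 5, so it takes 5 divisions to reduce to a base case of size 1. The algorithm makes 7 recursive calls at each level.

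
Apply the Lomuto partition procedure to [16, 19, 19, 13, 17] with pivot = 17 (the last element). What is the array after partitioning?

Lomuto partition with pivot = 17:

Initial array: [16, 19, 19, 13, 17]

arr[0]=16 <= 17: swap with position 0, array becomes [16, 19, 19, 13, 17]
arr[1]=19 > 17: no swap
arr[2]=19 > 17: no swap
arr[3]=13 <= 17: swap with position 1, array becomes [16, 13, 19, 19, 17]

Place pivot at position 2: [16, 13, 17, 19, 19]
Pivot position: 2

After partitioning with pivot 17, the array becomes [16, 13, 17, 19, 19]. The pivot is placed at index 2. All elements to the left of the pivot are <= 17, and all elements to the right are > 17.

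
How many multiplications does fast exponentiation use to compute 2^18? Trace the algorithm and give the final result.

Computing 2^18 by squaring (build up from 2^1; each line after the first costs one multiplication):

2^1 = 2
2^2 = (2^1)^2 = 2^2 = 4
2^4 = (2^2)^2 = 4^2 = 16
2^8 = (2^4)^2 = 16^2 = 256
2^9 = 2 * 2^8 = 2 * 256 = 512
2^18 = (2^9)^2 = 512^2 = 262144

Result: 262144
Multiplications needed: 5 (5 lines after 2^1)

2^18 = 262144. Using exponentiation by squaring, this requires 5 multiplications. The key idea: if the exponent is even, square the half-power; if odd, multiply by the base once.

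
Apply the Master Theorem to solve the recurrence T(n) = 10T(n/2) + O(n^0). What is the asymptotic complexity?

Master Theorem for T(n) = 10T(n/2) + O(n^0):

a = 10, b = 2, c = 0
log_b(a) = log_2(10) = 3.3219

Case 1: c = 0 < log_2(10) = 3.3219
T(n) = O(n^(log_2 10))

For T(n) = 10T(n/2) + O(n^0): log_2(10) = 3.3219. This is Case 1 of the Master Theorem (c < log_b(a), work dominated by leaves), giving O(n^(log_2 10)).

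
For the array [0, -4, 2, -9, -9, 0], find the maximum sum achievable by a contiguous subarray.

Using Kadane's algorithm on [0, -4, 2, -9, -9, 0]:

Scanning through the array:
Position 1 (value -4): max_ending_here = -4, max_so_far = 0
Position 2 (value 2): max_ending_here = 2, max_so_far = 2
Position 3 (value -9): max_ending_here = -7, max_so_far = 2
Position 4 (value -9): max_ending_here = -9, max_so_far = 2
Position 5 (value 0): max_ending_here = 0, max_so_far = 2

Maximum subarray: [2]
Maximum sum: 2

The maximum subarray is [2] with sum 2. This subarray runs from index 2 to index 2.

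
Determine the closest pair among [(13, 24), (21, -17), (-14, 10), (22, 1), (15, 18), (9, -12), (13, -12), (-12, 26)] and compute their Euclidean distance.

Computing all pairwise distances among 8 points:

d((13, 24), (21, -17)) = 41.7732
d((13, 24), (-14, 10)) = 30.4138
d((13, 24), (22, 1)) = 24.6982
d((13, 24), (15, 18)) = 6.3246
d((13, 24), (9, -12)) = 36.2215
d((13, 24), (13, -12)) = 36.0
d((13, 24), (-12, 26)) = 25.0799
d((21, -17), (-14, 10)) = 44.2041
d((21, -17), (22, 1)) = 18.0278
d((21, -17), (15, 18)) = 35.5106
d((21, -17), (9, -12)) = 13.0
d((21, -17), (13, -12)) = 9.434
d((21, -17), (-12, 26)) = 54.2033
d((-14, 10), (22, 1)) = 37.108
d((-14, 10), (15, 18)) = 30.0832
d((-14, 10), (9, -12)) = 31.8277
d((-14, 10), (13, -12)) = 34.8281
d((-14, 10), (-12, 26)) = 16.1245
d((22, 1), (15, 18)) = 18.3848
d((22, 1), (9, -12)) = 18.3848
d((22, 1), (13, -12)) = 15.8114
d((22, 1), (-12, 26)) = 42.2019
d((15, 18), (9, -12)) = 30.5941
d((15, 18), (13, -12)) = 30.0666
d((15, 18), (-12, 26)) = 28.1603
d((9, -12), (13, -12)) = 4.0 <-- minimum
d((9, -12), (-12, 26)) = 43.4166
d((13, -12), (-12, 26)) = 45.4863

Closest pair: (9, -12) and (13, -12) with distance 4.0

The closest pair is (9, -12) and (13, -12) with Euclidean distance 4.0. For 8 points, brute-force pairwise comparison is shown above. For large n, the divide-and-conquer algorithm (sort by x, recurse on halves, check the dividing strip) achieves O(n log n).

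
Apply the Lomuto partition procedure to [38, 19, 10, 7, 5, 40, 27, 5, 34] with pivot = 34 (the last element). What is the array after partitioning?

Lomuto partition with pivot = 34:

Initial array: [38, 19, 10, 7, 5, 40, 27, 5, 34]

arr[0]=38 > 34: no swap
arr[1]=19 <= 34: swap with position 0, array becomes [19, 38, 10, 7, 5, 40, 27, 5, 34]
arr[2]=10 <= 34: swap with position 1, array becomes [19, 10, 38, 7, 5, 40, 27, 5, 34]
arr[3]=7 <= 34: swap with position 2, array becomes [19, 10, 7, 38, 5, 40, 27, 5, 34]
arr[4]=5 <= 34: swap with position 3, array becomes [19, 10, 7, 5, 38, 40, 27, 5, 34]
arr[5]=40 > 34: no swap
arr[6]=27 <= 34: swap with position 4, array becomes [19, 10, 7, 5, 27, 40, 38, 5, 34]
arr[7]=5 <= 34: swap with position 5, array becomes [19, 10, 7, 5, 27, 5, 38, 40, 34]

Place pivot at position 6: [19, 10, 7, 5, 27, 5, 34, 40, 38]
Pivot position: 6

After partitioning with pivot 34, the array becomes [19, 10, 7, 5, 27, 5, 34, 40, 38]. The pivot is placed at index 6. All elements to the left of the pivot are <= 34, and all elements to the right are > 34.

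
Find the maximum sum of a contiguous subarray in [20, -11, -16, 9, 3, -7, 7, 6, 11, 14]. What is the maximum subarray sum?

Using Kadane's algorithm on [20, -11, -16, 9, 3, -7, 7, 6, 11, 14]:

Scanning through the array:
Position 1 (value -11): max_ending_here = 9, max_so_far = 20
Position 2 (value -16): max_ending_here = -7, max_so_far = 20
Position 3 (value 9): max_ending_here = 9, max_so_far = 20
Position 4 (value 3): max_ending_here = 12, max_so_far = 20
Position 5 (value -7): max_ending_here = 5, max_so_far = 20
Position 6 (value 7): max_ending_here = 12, max_so_far = 20
Position 7 (value 6): max_ending_here = 18, max_so_far = 20
Position 8 (value 11): max_ending_here = 29, max_so_far = 29
Position 9 (value 14): max_ending_here = 43, max_so_far = 43

Maximum subarray: [9, 3, -7, 7, 6, 11, 14]
Maximum sum: 43

The maximum subarray is [9, 3, -7, 7, 6, 11, 14] with sum 43. This subarray runs from index 3 to index 9.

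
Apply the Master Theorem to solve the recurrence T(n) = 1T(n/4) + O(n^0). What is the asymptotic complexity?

Master Theorem for T(n) = 1T(n/4) + O(n^0):

a = 1, b = 4, c = 0
log_b(a) = log_4(1) = 0.0000

Case 2: c = 0 = log_4(1) = 0.0000
T(n) = O(n^0 log n) = O(log n)

For T(n) = 1T(n/4) + O(n^0): log_4(1) = 0.0000. This is Case 2 of the Master Theorem (c = log_b(a), equal work at all levels), giving O(log n).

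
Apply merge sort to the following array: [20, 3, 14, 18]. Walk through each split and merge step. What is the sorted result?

Merge sort trace:

Split: [20, 3, 14, 18] -> [20, 3] and [14, 18]
  Split: [20, 3] -> [20] and [3]
  Merge: [20] + [3] -> [3, 20]
  Split: [14, 18] -> [14] and [18]
  Merge: [14] + [18] -> [14, 18]
Merge: [3, 20] + [14, 18] -> [3, 14, 18, 20]

Final sorted array: [3, 14, 18, 20]

The merge sort proceeds by recursively splitting the array and merging sorted halves.
After all merges, the sorted array is [3, 14, 18, 20].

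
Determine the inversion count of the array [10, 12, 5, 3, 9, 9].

Finding inversions in [10, 12, 5, 3, 9, 9]:

(0, 2): arr[0]=10 > arr[2]=5
(0, 3): arr[0]=10 > arr[3]=3
(0, 4): arr[0]=10 > arr[4]=9
(0, 5): arr[0]=10 > arr[5]=9
(1, 2): arr[1]=12 > arr[2]=5
(1, 3): arr[1]=12 > arr[3]=3
(1, 4): arr[1]=12 > arr[4]=9
(1, 5): arr[1]=12 > arr[5]=9
(2, 3): arr[2]=5 > arr[3]=3

Total inversions: 9

The array has 9 inversion(s): (0,2), (0,3), (0,4), (0,5), (1,2), (1,3), (1,4), (1,5), (2,3). Each pair (i,j) satisfies i < j and arr[i] > arr[j].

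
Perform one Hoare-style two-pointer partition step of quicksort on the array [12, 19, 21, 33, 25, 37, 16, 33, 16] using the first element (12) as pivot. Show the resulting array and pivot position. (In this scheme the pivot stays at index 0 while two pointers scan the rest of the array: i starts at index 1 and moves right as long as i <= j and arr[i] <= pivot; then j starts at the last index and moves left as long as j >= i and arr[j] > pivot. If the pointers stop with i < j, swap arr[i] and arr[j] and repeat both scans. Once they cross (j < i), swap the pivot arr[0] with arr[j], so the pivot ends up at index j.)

Hoare-style two-pointer partition with pivot = 12:

Initial array: [12, 19, 21, 33, 25, 37, 16, 33, 16]

Pointers start at i = 1, j = 8.
i ends at 1, j ends at 0: the pointers have crossed (j < i), so scanning stops.

j = 0, so swapping arr[0] with arr[j] leaves the pivot at position 0: [12, 19, 21, 33, 25, 37, 16, 33, 16]
Pivot position: 0

After partitioning with pivot 12, the array becomes [12, 19, 21, 33, 25, 37, 16, 33, 16]. The pivot is placed at index 0. All elements to the left of the pivot are <= 12, and all elements to the right are > 12.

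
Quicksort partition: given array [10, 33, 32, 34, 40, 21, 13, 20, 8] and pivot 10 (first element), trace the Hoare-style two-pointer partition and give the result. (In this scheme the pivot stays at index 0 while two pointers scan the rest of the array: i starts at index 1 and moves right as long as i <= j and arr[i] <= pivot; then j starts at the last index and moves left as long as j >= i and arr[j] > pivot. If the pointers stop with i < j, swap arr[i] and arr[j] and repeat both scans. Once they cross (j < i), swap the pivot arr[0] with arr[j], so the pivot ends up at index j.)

Hoare-style two-pointer partition with pivot = 10:

Initial array: [10, 33, 32, 34, 40, 21, 13, 20, 8]

Pointers start at i = 1, j = 8.
i stops at index 1 (arr[1]=33 > 10), j stops at index 8 (arr[8]=8 <= 10): swap arr[1] and arr[8], array becomes [10, 8, 32, 34, 40, 21, 13, 20, 33]
i ends at 2, j ends at 1: the pointers have crossed (j < i), so scanning stops.

Swap pivot arr[0] with arr[1] to place pivot at position 1: [8, 10, 32, 34, 40, 21, 13, 20, 33]
Pivot position: 1

After partitioning with pivot 10, the array becomes [8, 10, 32, 34, 40, 21, 13, 20, 33]. The pivot is placed at index 1. All elements to the left of the pivot are <= 10, and all elements to the right are > 10.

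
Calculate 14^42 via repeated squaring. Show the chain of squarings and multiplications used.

Computing 14^42 by squaring (build up from 14^1; each line after the first costs one multiplication):

14^1 = 14
14^2 = (14^1)^2 = 14^2 = 196
14^4 = (14^2)^2 = 196^2 = 38416
14^5 = 14 * 14^4 = 14 * 38416 = 537824
14^10 = (14^5)^2 = 537824^2 = 289254654976
14^20 = (14^10)^2 = 289254654976^2 = 83668255425284801560576
14^21 = 14 * 14^20 = 14 * 83668255425284801560576 = 1171355575953987221848064
14^42 = (14^21)^2 = 1171355575953987221848064^2 = 1372073885318497127491074758162987278899500548096

Result: 1372073885318497127491074758162987278899500548096
Multiplications needed: 7 (7 lines after 14^1)

14^42 = 1372073885318497127491074758162987278899500548096. Using exponentiation by squaring, this requires 7 multiplications. The key idea: if the exponent is even, square the half-power; if odd, multiply by the base once.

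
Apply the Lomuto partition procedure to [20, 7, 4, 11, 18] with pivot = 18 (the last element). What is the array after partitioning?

Lomuto partition with pivot = 18:

Initial array: [20, 7, 4, 11, 18]

arr[0]=20 > 18: no swap
arr[1]=7 <= 18: swap with position 0, array becomes [7, 20, 4, 11, 18]
arr[2]=4 <= 18: swap with position 1, array becomes [7, 4, 20, 11, 18]
arr[3]=11 <= 18: swap with position 2, array becomes [7, 4, 11, 20, 18]

Place pivot at position 3: [7, 4, 11, 18, 20]
Pivot position: 3

After partitioning with pivot 18, the array becomes [7, 4, 11, 18, 20]. The pivot is placed at index 3. All elements to the left of the pivot are <= 18, and all elements to the right are > 18.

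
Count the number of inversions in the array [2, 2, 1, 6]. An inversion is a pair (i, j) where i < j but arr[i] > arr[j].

Finding inversions in [2, 2, 1, 6]:

(0, 2): arr[0]=2 > arr[2]=1
(1, 2): arr[1]=2 > arr[2]=1

Total inversions: 2

The array has 2 inversion(s): (0,2), (1,2). Each pair (i,j) satisfies i < j and arr[i] > arr[j].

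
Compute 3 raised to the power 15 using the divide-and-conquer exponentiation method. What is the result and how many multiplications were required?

Computing 3^15 by squaring (build up from 3^1; each line after the first costs one multiplication):

3^1 = 3
3^2 = (3^1)^2 = 3^2 = 9
3^3 = 3 * 3^2 = 3 * 9 = 27
3^6 = (3^3)^2 = 27^2 = 729
3^7 = 3 * 3^6 = 3 * 729 = 2187
3^14 = (3^7)^2 = 2187^2 = 4782969
3^15 = 3 * 3^14 = 3 * 4782969 = 14348907

Result: 14348907
Multiplications needed: 6 (6 lines after 3^1)

3^15 = 14348907. Using exponentiation by squaring, this requires 6 multiplications. The key idea: if the exponent is even, square the half-power; if odd, multiply by the base once.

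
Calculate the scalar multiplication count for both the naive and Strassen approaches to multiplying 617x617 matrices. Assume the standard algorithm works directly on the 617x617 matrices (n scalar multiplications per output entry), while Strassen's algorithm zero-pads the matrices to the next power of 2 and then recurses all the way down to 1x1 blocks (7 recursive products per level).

Matrix multiplication for 617x617 matrices:

Strassen's algorithm requires power-of-2 dimensions. Pad 617x617 to 1024x1024 (next power of 2).

Standard algorithm: 617^3 = 234885113 multiplications
Strassen's algorithm: 7^(log2(1024)) = 7^10 = 282475249 multiplications
Difference: 234885113 - 282475249 = -47590136 (Strassen uses MORE here due to padding overhead — for small or just-over-power-of-2 n, padding can outweigh the per-level savings)

Standard: 234885113 multiplications (617^3). Strassen: 282475249 multiplications (7^10, after padding to 1024x1024). Strassen reduces 8 recursive multiplications to 7 at each level.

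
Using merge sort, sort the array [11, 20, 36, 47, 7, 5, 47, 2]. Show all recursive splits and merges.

Merge sort trace:

Split: [11, 20, 36, 47, 7, 5, 47, 2] -> [11, 20, 36, 47] and [7, 5, 47, 2]
  Split: [11, 20, 36, 47] -> [11, 20] and [36, 47]
    Split: [11, 20] -> [11] and [20]
    Merge: [11] + [20] -> [11, 20]
    Split: [36, 47] -> [36] and [47]
    Merge: [36] + [47] -> [36, 47]
  Merge: [11, 20] + [36, 47] -> [11, 20, 36, 47]
  Split: [7, 5, 47, 2] -> [7, 5] and [47, 2]
    Split: [7, 5] -> [7] and [5]
    Merge: [7] + [5] -> [5, 7]
    Split: [47, 2] -> [47] and [2]
    Merge: [47] + [2] -> [2, 47]
  Merge: [5, 7] + [2, 47] -> [2, 5, 7, 47]
Merge: [11, 20, 36, 47] + [2, 5, 7, 47] -> [2, 5, 7, 11, 20, 36, 47, 47]

Final sorted array: [2, 5, 7, 11, 20, 36, 47, 47]

The merge sort proceeds by recursively splitting the array and merging sorted halves.
After all merges, the sorted array is [2, 5, 7, 11, 20, 36, 47, 47].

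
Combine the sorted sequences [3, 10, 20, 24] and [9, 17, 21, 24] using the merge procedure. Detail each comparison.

Merging process:

Compare 3 vs 9: take 3 from left. Merged: [3]
Compare 10 vs 9: take 9 from right. Merged: [3, 9]
Compare 10 vs 17: take 10 from left. Merged: [3, 9, 10]
Compare 20 vs 17: take 17 from right. Merged: [3, 9, 10, 17]
Compare 20 vs 21: take 20 from left. Merged: [3, 9, 10, 17, 20]
Compare 24 vs 21: take 21 from right. Merged: [3, 9, 10, 17, 20, 21]
Compare 24 vs 24: take 24 from left. Merged: [3, 9, 10, 17, 20, 21, 24]
Append remaining from right: [24]. Merged: [3, 9, 10, 17, 20, 21, 24, 24]

Final merged array: [3, 9, 10, 17, 20, 21, 24, 24]
Total comparisons: 7

The merged array is [3, 9, 10, 17, 20, 21, 24, 24], requiring 7 comparisons. The merge step runs in O(n) time where n is the total number of elements.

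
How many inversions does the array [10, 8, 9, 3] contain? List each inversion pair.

Finding inversions in [10, 8, 9, 3]:

(0, 1): arr[0]=10 > arr[1]=8
(0, 2): arr[0]=10 > arr[2]=9
(0, 3): arr[0]=10 > arr[3]=3
(1, 3): arr[1]=8 > arr[3]=3
(2, 3): arr[2]=9 > arr[3]=3

Total inversions: 5

The array has 5 inversion(s): (0,1), (0,2), (0,3), (1,3), (2,3). Each pair (i,j) satisfies i < j and arr[i] > arr[j].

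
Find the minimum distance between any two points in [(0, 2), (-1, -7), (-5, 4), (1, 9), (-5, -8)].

Computing all pairwise distances among 5 points:

d((0, 2), (-1, -7)) = 9.0554
d((0, 2), (-5, 4)) = 5.3852
d((0, 2), (1, 9)) = 7.0711
d((0, 2), (-5, -8)) = 11.1803
d((-1, -7), (-5, 4)) = 11.7047
d((-1, -7), (1, 9)) = 16.1245
d((-1, -7), (-5, -8)) = 4.1231 <-- minimum
d((-5, 4), (1, 9)) = 7.8102
d((-5, 4), (-5, -8)) = 12.0
d((1, 9), (-5, -8)) = 18.0278

Closest pair: (-1, -7) and (-5, -8) with distance 4.1231

The closest pair is (-1, -7) and (-5, -8) with Euclidean distance 4.1231. For 5 points, brute-force pairwise comparison is shown above. For large n, the divide-and-conquer algorithm (sort by x, recurse on halves, check the dividing strip) achieves O(n log n).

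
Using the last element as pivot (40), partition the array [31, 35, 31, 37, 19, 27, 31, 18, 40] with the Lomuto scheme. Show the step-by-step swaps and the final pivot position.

Lomuto partition with pivot = 40:

Initial array: [31, 35, 31, 37, 19, 27, 31, 18, 40]

arr[0]=31 <= 40: swap with position 0, array becomes [31, 35, 31, 37, 19, 27, 31, 18, 40]
arr[1]=35 <= 40: swap with position 1, array becomes [31, 35, 31, 37, 19, 27, 31, 18, 40]
arr[2]=31 <= 40: swap with position 2, array becomes [31, 35, 31, 37, 19, 27, 31, 18, 40]
arr[3]=37 <= 40: swap with position 3, array becomes [31, 35, 31, 37, 19, 27, 31, 18, 40]
arr[4]=19 <= 40: swap with position 4, array becomes [31, 35, 31, 37, 19, 27, 31, 18, 40]
arr[5]=27 <= 40: swap with position 5, array becomes [31, 35, 31, 37, 19, 27, 31, 18, 40]
arr[6]=31 <= 40: swap with position 6, array becomes [31, 35, 31, 37, 19, 27, 31, 18, 40]
arr[7]=18 <= 40: swap with position 7, array becomes [31, 35, 31, 37, 19, 27, 31, 18, 40]

Place pivot at position 8: [31, 35, 31, 37, 19, 27, 31, 18, 40]
Pivot position: 8

After partitioning with pivot 40, the array becomes [31, 35, 31, 37, 19, 27, 31, 18, 40]. The pivot is placed at index 8. All elements to the left of the pivot are <= 40, and all elements to the right are > 40.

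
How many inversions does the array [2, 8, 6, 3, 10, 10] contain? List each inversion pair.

Finding inversions in [2, 8, 6, 3, 10, 10]:

(1, 2): arr[1]=8 > arr[2]=6
(1, 3): arr[1]=8 > arr[3]=3
(2, 3): arr[2]=6 > arr[3]=3

Total inversions: 3

The array has 3 inversion(s): (1,2), (1,3), (2,3). Each pair (i,j) satisfies i < j and arr[i] > arr[j].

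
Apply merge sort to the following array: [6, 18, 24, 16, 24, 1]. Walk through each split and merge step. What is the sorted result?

Merge sort trace:

Split: [6, 18, 24, 16, 24, 1] -> [6, 18, 24] and [16, 24, 1]
  Split: [6, 18, 24] -> [6] and [18, 24]
    Split: [18, 24] -> [18] and [24]
    Merge: [18] + [24] -> [18, 24]
  Merge: [6] + [18, 24] -> [6, 18, 24]
  Split: [16, 24, 1] -> [16] and [24, 1]
    Split: [24, 1] -> [24] and [1]
    Merge: [24] + [1] -> [1, 24]
  Merge: [16] + [1, 24] -> [1, 16, 24]
Merge: [6, 18, 24] + [1, 16, 24] -> [1, 6, 16, 18, 24, 24]

Final sorted array: [1, 6, 16, 18, 24, 24]

The merge sort proceeds by recursively splitting the array and merging sorted halves.
After all merges, the sorted array is [1, 6, 16, 18, 24, 24].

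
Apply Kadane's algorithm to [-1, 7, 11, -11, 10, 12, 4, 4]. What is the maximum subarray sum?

Using Kadane's algorithm on [-1, 7, 11, -11, 10, 12, 4, 4]:

Scanning through the array:
Position 1 (value 7): max_ending_here = 7, max_so_far = 7
Position 2 (value 11): max_ending_here = 18, max_so_far = 18
Position 3 (value -11): max_ending_here = 7, max_so_far = 18
Position 4 (value 10): max_ending_here = 17, max_so_far = 18
Position 5 (value 12): max_ending_here = 29, max_so_far = 29
Position 6 (value 4): max_ending_here = 33, max_so_far = 33
Position 7 (value 4): max_ending_here = 37, max_so_far = 37

Maximum subarray: [7, 11, -11, 10, 12, 4, 4]
Maximum sum: 37

The maximum subarray is [7, 11, -11, 10, 12, 4, 4] with sum 37. This subarray runs from index 1 to index 7.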